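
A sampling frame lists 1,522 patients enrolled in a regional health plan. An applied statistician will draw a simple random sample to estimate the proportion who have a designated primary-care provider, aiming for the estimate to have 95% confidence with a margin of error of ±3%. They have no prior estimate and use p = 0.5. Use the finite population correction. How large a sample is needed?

628

For 95% confidence, z = 1.96.
Unadjusted: n₀ = 1.96² × 0.50 × 0.50 / 0.030² ≈ 1067.11, so n₀ = 1068.
Finite population correction with N = 1,522: n = n₀ / (1 + (n₀−1)/N) = 1068 / (1 + 1067/1522) = 1068 / 1.7011 ≈ 627.85.
Rounding up, n = 628.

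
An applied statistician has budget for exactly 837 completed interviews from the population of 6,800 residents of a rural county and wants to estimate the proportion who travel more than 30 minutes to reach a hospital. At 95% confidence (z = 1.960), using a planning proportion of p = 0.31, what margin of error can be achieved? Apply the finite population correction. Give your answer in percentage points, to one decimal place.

Finite-population factor: (N−n)/(N−1) = (6800−837)/(6800−1) = 0.8770.
SE(p̂) = √[p(1−p)/n · (N−n)/(N−1)] = √[0.2139/837 × 0.8770] = 0.01497.
E = z × SE = 1.960 × 0.01497 = 0.02934 ≈ 2.9 percentage points.

2.9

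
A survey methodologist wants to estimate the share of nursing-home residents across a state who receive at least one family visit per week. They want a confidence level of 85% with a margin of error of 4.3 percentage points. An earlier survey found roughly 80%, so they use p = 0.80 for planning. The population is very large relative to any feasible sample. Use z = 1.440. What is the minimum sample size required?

180

With p = 0.80, p(1−p) = 0.1600.
n = z²·p(1−p)/E² = 1.440² × 0.1600 / 0.043² = 2.0736 × 0.1600 / 0.001849 ≈ 179.44.
Rounding up gives n = 180.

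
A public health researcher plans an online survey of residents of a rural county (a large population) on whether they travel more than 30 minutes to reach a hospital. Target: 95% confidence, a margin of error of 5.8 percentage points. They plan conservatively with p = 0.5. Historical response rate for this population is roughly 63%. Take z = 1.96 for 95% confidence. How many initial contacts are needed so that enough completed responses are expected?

Completed interviews needed: n₀ = 1.96² × 0.2500 / 0.058² ≈ 285.49 → 286.
At a 63% response rate, contacts needed = 286 / 0.63 ≈ 453.97 → 454.

454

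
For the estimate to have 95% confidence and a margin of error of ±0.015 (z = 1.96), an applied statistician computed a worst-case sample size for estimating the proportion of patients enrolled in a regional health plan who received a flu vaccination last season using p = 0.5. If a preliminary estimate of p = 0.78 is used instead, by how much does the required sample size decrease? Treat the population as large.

Conservative (p = 0.5): n = 1.96² × 0.25 / 0.015² ≈ 4268.44 → 4269.
Using p = 0.78: p(1−p) = 0.1716, so n = 1.96² × 0.1716 / 0.015² ≈ 2929.86 → 2930.
Reduction: 4269 − 2930 = 1339.

1339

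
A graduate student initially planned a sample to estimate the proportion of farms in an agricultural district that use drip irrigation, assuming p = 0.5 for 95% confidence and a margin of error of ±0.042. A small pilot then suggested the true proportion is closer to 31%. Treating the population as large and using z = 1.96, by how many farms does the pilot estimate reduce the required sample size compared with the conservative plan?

Conservative (p = 0.5): n = 1.96² × 0.25 / 0.042² ≈ 544.44 → 545.
Using p = 0.31: p(1−p) = 0.2139, so n = 1.96² × 0.2139 / 0.042² ≈ 465.83 → 466.
Reduction: 545 − 466 = 79.

79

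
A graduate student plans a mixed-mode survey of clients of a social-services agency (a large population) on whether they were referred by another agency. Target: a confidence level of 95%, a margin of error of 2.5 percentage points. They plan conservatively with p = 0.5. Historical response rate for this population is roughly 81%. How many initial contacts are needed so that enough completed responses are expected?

For 95% confidence, z = 1.96.
Completed interviews needed: n₀ = 1.96² × 0.2500 / 0.025² ≈ 1536.64 → 1537.
At an 81% response rate, contacts needed = 1537 / 0.81 ≈ 1897.53 → 1898.

1898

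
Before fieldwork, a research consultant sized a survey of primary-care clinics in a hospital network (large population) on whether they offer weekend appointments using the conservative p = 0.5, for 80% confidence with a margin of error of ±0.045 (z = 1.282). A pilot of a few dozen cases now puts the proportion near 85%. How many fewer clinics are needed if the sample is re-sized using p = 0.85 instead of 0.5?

Conservative (p = 0.5): n = 1.282² × 0.25 / 0.045² ≈ 202.90 → 203.
Using p = 0.85: p(1−p) = 0.1275, so n = 1.282² × 0.1275 / 0.045² ≈ 103.48 → 104.
Reduction: 203 − 104 = 99.

99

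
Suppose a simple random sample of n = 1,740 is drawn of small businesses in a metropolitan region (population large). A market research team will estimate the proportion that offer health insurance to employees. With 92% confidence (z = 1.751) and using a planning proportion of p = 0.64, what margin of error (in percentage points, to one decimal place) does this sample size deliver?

SE(p̂) = √[p(1−p)/n] = √[0.2304/1740] = 0.01151.
E = z × SE = 1.751 × 0.01151 = 0.02015, or 2.0 percentage points.

2.0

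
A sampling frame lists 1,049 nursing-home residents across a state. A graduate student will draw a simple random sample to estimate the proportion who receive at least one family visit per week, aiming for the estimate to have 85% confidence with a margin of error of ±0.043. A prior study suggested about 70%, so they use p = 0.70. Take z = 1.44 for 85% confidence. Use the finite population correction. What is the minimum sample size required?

193

Unadjusted: n₀ = 1.44² × 0.70 × 0.30 / 0.043² ≈ 235.51, so n₀ = 236.
Finite population correction with N = 1,049: n = n₀ / (1 + (n₀−1)/N) = 236 / (1 + 235/1049) = 236 / 1.2240 ≈ 192.81.
Rounding up, n = 193.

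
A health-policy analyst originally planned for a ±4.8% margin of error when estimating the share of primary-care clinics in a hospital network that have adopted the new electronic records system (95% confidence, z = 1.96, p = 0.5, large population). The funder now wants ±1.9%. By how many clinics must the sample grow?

At ±4.8%: n = 1.96² × 0.2500 / 0.048² ≈ 416.84 → 417.
At ±1.9%: n = 1.96² × 0.2500 / 0.019² ≈ 2660.39 → 2661.
Additional respondents: 2661 − 417 = 2244.

2244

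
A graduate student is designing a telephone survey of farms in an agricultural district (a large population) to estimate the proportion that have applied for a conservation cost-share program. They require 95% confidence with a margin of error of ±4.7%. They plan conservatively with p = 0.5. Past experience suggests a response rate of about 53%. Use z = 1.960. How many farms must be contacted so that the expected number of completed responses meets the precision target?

Completed interviews needed: n₀ = 1.960² × 0.2500 / 0.047² ≈ 434.77 → 435.
At a 53% response rate, contacts needed = 435 / 0.53 ≈ 820.75 → 821.

821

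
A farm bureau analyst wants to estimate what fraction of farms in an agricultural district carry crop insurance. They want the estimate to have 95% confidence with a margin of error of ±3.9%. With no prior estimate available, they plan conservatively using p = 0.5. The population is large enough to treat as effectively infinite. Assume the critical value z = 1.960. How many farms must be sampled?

With p = 0.5, p(1−p) = 0.25.
n = z²·p(1−p)/E² = 1.960² × 0.2500 / 0.039² = 3.8416 × 0.2500 / 0.001521 ≈ 631.43.
Rounding up gives n = 632.

632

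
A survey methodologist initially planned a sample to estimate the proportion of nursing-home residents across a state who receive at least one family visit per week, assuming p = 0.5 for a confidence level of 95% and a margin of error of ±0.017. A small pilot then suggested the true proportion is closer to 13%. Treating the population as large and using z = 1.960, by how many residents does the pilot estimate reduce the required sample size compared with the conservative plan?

1820

Conservative (p = 0.5): n = 1.960² × 0.25 / 0.017² ≈ 3323.18 → 3324.
Using p = 0.13: p(1−p) = 0.1131, so n = 1.960² × 0.1131 / 0.017² ≈ 1503.41 → 1504.
Reduction: 3324 − 1504 = 1820.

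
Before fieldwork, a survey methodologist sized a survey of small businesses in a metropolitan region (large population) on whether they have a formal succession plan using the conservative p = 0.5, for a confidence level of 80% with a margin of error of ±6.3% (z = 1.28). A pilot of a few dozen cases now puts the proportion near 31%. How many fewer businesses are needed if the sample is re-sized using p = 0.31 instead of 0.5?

15

Conservative (p = 0.5): n = 1.28² × 0.25 / 0.063² ≈ 103.20 → 104.
Using p = 0.31: p(1−p) = 0.2139, so n = 1.28² × 0.2139 / 0.063² ≈ 88.30 → 89.
Reduction: 104 − 89 = 15.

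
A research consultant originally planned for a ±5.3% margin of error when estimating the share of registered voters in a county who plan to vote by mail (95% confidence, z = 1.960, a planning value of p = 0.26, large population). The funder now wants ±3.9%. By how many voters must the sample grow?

At ±5.3%: n = 1.960² × 0.1924 / 0.053² ≈ 263.13 → 264.
At ±3.9%: n = 1.960² × 0.1924 / 0.039² ≈ 485.95 → 486.
Additional respondents: 486 − 264 = 222.

222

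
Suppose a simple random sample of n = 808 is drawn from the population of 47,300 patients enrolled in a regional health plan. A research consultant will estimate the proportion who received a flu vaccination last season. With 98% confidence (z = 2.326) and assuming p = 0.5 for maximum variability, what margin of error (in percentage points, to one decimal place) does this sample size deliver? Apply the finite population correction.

Finite-population factor: (N−n)/(N−1) = (47300−808)/(47300−1) = 0.9829.
SE(p̂) = √[p(1−p)/n · (N−n)/(N−1)] = √[0.2500/808 × 0.9829] = 0.01744.
E = z × SE = 2.326 × 0.01744 = 0.04056 ≈ 4.1 percentage points.

4.1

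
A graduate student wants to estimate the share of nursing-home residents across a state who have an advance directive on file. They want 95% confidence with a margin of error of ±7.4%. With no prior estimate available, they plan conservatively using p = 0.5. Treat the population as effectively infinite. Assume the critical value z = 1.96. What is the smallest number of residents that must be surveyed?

With p = 0.5, p(1−p) = 0.25.
n = z²·p(1−p)/E² = 1.96² × 0.2500 / 0.074² = 3.8416 × 0.2500 / 0.005476 ≈ 175.38.
Rounding up gives n = 176.

176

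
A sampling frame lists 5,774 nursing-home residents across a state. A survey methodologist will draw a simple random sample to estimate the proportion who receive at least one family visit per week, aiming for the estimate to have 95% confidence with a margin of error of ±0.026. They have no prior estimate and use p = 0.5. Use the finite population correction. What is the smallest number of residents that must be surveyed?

For 95% confidence, z = 1.960.
Unadjusted: n₀ = 1.960² × 0.50 × 0.50 / 0.026² ≈ 1420.71, so n₀ = 1421.
Finite population correction with N = 5,774: n = n₀ / (1 + (n₀−1)/N) = 1421 / (1 + 1420/5774) = 1421 / 1.2459 ≈ 1140.51.
Rounding up, n = 1141.

1141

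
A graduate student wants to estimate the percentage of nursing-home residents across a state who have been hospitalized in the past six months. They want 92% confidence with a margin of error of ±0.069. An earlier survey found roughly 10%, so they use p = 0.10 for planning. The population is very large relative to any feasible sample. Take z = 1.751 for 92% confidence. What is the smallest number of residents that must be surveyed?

With p = 0.10, p(1−p) = 0.0900.
n = z²·p(1−p)/E² = 1.751² × 0.0900 / 0.069² = 3.0660 × 0.0900 / 0.004761 ≈ 57.96.
Rounding up gives n = 58.

58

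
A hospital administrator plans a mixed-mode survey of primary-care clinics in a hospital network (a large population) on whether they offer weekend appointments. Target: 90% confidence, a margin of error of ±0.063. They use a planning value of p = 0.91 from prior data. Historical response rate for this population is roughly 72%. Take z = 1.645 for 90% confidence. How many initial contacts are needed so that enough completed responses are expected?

78

Completed interviews needed: n₀ = 1.645² × 0.0819 / 0.063² ≈ 55.84 → 56.
At a 72% response rate, contacts needed = 56 / 0.72 ≈ 77.78 → 78.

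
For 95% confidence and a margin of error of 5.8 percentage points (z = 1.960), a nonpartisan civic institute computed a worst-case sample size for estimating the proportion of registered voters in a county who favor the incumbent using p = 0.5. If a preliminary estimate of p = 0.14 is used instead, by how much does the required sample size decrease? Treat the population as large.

Conservative (p = 0.5): n = 1.960² × 0.25 / 0.058² ≈ 285.49 → 286.
Using p = 0.14: p(1−p) = 0.1204, so n = 1.960² × 0.1204 / 0.058² ≈ 137.49 → 138.
Reduction: 286 − 138 = 148.

148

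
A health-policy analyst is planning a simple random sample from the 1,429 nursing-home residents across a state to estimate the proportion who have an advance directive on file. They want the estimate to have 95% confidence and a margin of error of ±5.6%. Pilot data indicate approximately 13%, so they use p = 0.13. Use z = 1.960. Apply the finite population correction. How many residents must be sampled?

127

Unadjusted: n₀ = 1.960² × 0.13 × 0.87 / 0.056² ≈ 138.55, so n₀ = 139.
Finite population correction with N = 1,429: n = n₀ / (1 + (n₀−1)/N) = 139 / (1 + 138/1429) = 139 / 1.0966 ≈ 126.76.
Rounding up, n = 127.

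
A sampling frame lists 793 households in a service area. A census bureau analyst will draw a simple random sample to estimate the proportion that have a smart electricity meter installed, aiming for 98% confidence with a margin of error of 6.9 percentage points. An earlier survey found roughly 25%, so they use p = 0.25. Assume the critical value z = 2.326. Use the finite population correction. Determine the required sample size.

169

Unadjusted: n₀ = 2.326² × 0.25 × 0.75 / 0.069² ≈ 213.07, so n₀ = 214.
Finite population correction with N = 793: n = n₀ / (1 + (n₀−1)/N) = 214 / (1 + 213/793) = 214 / 1.2686 ≈ 168.69.
Rounding up, n = 169.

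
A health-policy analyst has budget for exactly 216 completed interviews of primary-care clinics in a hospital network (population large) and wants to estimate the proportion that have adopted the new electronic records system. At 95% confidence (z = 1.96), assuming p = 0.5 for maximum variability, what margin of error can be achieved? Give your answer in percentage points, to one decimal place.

SE(p̂) = √[p(1−p)/n] = √[0.2500/216] = 0.03402.
E = z × SE = 1.96 × 0.03402 = 0.06668, or 6.7 percentage points.

6.7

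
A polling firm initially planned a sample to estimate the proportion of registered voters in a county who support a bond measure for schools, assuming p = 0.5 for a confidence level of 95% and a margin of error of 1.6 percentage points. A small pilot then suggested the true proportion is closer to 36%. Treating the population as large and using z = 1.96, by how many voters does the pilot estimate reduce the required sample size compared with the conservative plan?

294

Conservative (p = 0.5): n = 1.96² × 0.25 / 0.016² ≈ 3751.56 → 3752.
Using p = 0.36: p(1−p) = 0.2304, so n = 1.96² × 0.2304 / 0.016² ≈ 3457.44 → 3458.
Reduction: 3752 − 3458 = 294.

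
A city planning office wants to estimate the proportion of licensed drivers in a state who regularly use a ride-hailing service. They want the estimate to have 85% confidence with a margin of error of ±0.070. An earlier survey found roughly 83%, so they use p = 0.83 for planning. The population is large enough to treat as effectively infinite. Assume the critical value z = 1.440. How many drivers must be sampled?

60

With p = 0.83, p(1−p) = 0.1411.
n = z²·p(1−p)/E² = 1.440² × 0.1411 / 0.070² = 2.0736 × 0.1411 / 0.004900 ≈ 59.71.
Rounding up gives n = 60.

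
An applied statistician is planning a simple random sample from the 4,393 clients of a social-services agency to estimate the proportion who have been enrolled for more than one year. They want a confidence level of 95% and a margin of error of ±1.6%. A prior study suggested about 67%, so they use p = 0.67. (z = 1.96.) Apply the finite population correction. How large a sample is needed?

Unadjusted: n₀ = 1.96² × 0.67 × 0.33 / 0.016² ≈ 3317.88, so n₀ = 3318.
Finite population correction with N = 4,393: n = n₀ / (1 + (n₀−1)/N) = 3318 / (1 + 3317/4393) = 3318 / 1.7551 ≈ 1890.53.
Rounding up, n = 1891.

1891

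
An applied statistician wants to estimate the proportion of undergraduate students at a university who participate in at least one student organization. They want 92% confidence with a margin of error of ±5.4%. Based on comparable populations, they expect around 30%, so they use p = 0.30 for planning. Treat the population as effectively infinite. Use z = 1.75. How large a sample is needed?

With p = 0.30, p(1−p) = 0.2100.
n = z²·p(1−p)/E² = 1.75² × 0.2100 / 0.054² = 3.0625 × 0.2100 / 0.002916 ≈ 220.55.
Rounding up gives n = 221.

221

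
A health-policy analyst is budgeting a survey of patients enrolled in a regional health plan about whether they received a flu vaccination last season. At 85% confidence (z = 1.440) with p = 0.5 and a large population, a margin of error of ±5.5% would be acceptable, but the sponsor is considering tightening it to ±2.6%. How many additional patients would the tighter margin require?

595

At ±5.5%: n = 1.440² × 0.2500 / 0.055² ≈ 171.37 → 172.
At ±2.6%: n = 1.440² × 0.2500 / 0.026² ≈ 766.86 → 767.
Additional respondents: 767 − 172 = 595.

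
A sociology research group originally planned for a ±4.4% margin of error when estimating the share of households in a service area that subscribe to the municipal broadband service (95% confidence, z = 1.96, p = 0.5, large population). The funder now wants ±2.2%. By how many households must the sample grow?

1488

At ±4.4%: n = 1.96² × 0.2500 / 0.044² ≈ 496.07 → 497.
At ±2.2%: n = 1.96² × 0.2500 / 0.022² ≈ 1984.30 → 1985.
Additional respondents: 1985 − 497 = 1488.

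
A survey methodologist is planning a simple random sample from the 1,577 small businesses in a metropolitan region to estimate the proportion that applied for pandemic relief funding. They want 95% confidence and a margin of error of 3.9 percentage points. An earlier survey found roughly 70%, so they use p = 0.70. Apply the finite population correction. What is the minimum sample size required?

For 95% confidence, z = 1.96.
Unadjusted: n₀ = 1.96² × 0.70 × 0.30 / 0.039² ≈ 530.40, so n₀ = 531.
Finite population correction with N = 1,577: n = n₀ / (1 + (n₀−1)/N) = 531 / (1 + 530/1577) = 531 / 1.3361 ≈ 397.43.
Rounding up, n = 398.

398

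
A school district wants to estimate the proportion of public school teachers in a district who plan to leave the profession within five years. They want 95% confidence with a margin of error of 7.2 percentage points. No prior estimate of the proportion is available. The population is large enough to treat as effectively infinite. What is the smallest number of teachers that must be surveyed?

186

For 95% confidence, z = 1.960.
With no prior estimate, use p = 0.5, giving p(1−p) = 0.25.
n = z²·p(1−p)/E² = 1.960² × 0.2500 / 0.072² = 3.8416 × 0.2500 / 0.005184 ≈ 185.26.
Rounding up gives n = 186.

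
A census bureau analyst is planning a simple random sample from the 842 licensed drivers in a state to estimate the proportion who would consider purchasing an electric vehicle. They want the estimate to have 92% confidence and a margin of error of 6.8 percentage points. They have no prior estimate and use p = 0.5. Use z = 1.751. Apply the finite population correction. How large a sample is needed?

139

Unadjusted: n₀ = 1.751² × 0.50 × 0.50 / 0.068² ≈ 165.77, so n₀ = 166.
Finite population correction with N = 842: n = n₀ / (1 + (n₀−1)/N) = 166 / (1 + 165/842) = 166 / 1.1960 ≈ 138.80.
Rounding up, n = 139.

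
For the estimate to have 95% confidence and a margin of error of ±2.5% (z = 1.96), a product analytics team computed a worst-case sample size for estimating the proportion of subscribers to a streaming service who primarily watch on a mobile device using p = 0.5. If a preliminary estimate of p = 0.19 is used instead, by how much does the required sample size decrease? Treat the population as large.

Conservative (p = 0.5): n = 1.96² × 0.25 / 0.025² ≈ 1536.64 → 1537.
Using p = 0.19: p(1−p) = 0.1539, so n = 1.96² × 0.1539 / 0.025² ≈ 945.96 → 946.
Reduction: 1537 − 946 = 591.

591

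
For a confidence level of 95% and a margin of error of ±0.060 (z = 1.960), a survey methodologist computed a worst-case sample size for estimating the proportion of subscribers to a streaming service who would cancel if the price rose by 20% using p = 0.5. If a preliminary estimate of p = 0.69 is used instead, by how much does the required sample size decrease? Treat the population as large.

38

Conservative (p = 0.5): n = 1.960² × 0.25 / 0.060² ≈ 266.78 → 267.
Using p = 0.69: p(1−p) = 0.2139, so n = 1.960² × 0.2139 / 0.060² ≈ 228.26 → 229.
Reduction: 267 − 229 = 38.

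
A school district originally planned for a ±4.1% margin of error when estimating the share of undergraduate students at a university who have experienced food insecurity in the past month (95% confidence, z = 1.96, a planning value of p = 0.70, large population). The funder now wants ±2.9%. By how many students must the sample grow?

At ±4.1%: n = 1.96² × 0.2100 / 0.041² ≈ 479.91 → 480.
At ±2.9%: n = 1.96² × 0.2100 / 0.029² ≈ 959.26 → 960.
Additional respondents: 960 − 480 = 480.

480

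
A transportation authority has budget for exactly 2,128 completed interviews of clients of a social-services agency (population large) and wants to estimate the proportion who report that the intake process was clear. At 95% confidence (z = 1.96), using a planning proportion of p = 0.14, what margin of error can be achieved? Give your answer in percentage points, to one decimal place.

1.5

SE(p̂) = √[p(1−p)/n] = √[0.1204/2128] = 0.00752.
E = z × SE = 1.96 × 0.00752 = 0.01474, or 1.5 percentage points.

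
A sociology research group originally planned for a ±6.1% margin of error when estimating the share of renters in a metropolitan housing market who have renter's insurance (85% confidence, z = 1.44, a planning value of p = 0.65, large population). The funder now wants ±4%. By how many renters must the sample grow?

At ±6.1%: n = 1.44² × 0.2275 / 0.061² ≈ 126.78 → 127.
At ±4%: n = 1.44² × 0.2275 / 0.040² ≈ 294.84 → 295.
Additional respondents: 295 − 127 = 168.

168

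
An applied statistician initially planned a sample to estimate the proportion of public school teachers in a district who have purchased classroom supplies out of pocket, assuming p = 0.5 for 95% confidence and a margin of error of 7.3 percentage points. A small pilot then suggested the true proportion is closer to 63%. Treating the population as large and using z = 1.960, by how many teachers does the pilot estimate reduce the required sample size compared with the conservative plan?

Conservative (p = 0.5): n = 1.960² × 0.25 / 0.073² ≈ 180.22 → 181.
Using p = 0.63: p(1−p) = 0.2331, so n = 1.960² × 0.2331 / 0.073² ≈ 168.04 → 169.
Reduction: 181 − 169 = 12.

12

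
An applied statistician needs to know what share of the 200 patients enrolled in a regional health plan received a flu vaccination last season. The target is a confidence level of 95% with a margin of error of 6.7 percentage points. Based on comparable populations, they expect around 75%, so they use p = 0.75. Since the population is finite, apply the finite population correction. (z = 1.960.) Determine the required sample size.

Unadjusted: n₀ = 1.960² × 0.75 × 0.25 / 0.067² ≈ 160.46, so n₀ = 161.
Finite population correction with N = 200: n = n₀ / (1 + (n₀−1)/N) = 161 / (1 + 160/200) = 161 / 1.8000 ≈ 89.44.
Rounding up, n = 90.

90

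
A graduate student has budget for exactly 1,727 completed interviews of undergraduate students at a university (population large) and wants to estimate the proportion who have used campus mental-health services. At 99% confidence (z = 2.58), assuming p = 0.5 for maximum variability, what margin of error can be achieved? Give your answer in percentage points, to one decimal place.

3.1

SE(p̂) = √[p(1−p)/n] = √[0.2500/1727] = 0.01203.
E = z × SE = 2.58 × 0.01203 = 0.03104, or 3.1 percentage points.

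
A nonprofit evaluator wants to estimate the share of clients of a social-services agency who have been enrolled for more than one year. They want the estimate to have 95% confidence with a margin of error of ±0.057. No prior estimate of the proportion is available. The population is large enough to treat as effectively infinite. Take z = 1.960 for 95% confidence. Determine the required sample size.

296

With no prior estimate, use p = 0.5, giving p(1−p) = 0.25.
n = z²·p(1−p)/E² = 1.960² × 0.2500 / 0.057² = 3.8416 × 0.2500 / 0.003249 ≈ 295.60.
Rounding up gives n = 296.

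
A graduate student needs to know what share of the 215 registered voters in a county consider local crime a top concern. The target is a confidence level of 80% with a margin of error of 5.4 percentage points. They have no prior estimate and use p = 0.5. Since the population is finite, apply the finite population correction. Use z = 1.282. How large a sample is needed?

Unadjusted: n₀ = 1.282² × 0.50 × 0.50 / 0.054² ≈ 140.91, so n₀ = 141.
Finite population correction with N = 215: n = n₀ / (1 + (n₀−1)/N) = 141 / (1 + 140/215) = 141 / 1.6512 ≈ 85.39.
Rounding up, n = 86.

86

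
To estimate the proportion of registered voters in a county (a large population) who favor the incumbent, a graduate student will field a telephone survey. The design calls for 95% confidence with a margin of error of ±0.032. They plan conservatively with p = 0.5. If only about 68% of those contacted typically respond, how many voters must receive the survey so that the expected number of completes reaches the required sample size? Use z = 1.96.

Completed interviews needed: n₀ = 1.96² × 0.2500 / 0.032² ≈ 937.89 → 938.
At a 68% response rate, contacts needed = 938 / 0.68 ≈ 1379.41 → 1380.

1380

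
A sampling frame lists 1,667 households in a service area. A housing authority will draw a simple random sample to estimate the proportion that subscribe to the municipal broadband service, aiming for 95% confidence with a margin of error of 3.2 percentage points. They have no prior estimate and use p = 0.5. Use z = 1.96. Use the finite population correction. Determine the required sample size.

601

Unadjusted: n₀ = 1.96² × 0.50 × 0.50 / 0.032² ≈ 937.89, so n₀ = 938.
Finite population correction with N = 1,667: n = n₀ / (1 + (n₀−1)/N) = 938 / (1 + 937/1667) = 938 / 1.5621 ≈ 600.48.
Rounding up, n = 601.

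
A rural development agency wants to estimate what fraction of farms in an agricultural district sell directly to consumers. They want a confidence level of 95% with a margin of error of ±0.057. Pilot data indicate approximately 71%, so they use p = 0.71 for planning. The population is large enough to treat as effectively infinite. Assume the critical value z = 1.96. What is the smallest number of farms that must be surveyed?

244

With p = 0.71, p(1−p) = 0.2059.
n = z²·p(1−p)/E² = 1.96² × 0.2059 / 0.057² = 3.8416 × 0.2059 / 0.003249 ≈ 243.46.
Rounding up gives n = 244.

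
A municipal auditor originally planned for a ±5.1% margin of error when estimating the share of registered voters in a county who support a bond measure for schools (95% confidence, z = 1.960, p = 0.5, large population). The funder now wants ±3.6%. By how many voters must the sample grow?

372

At ±5.1%: n = 1.960² × 0.2500 / 0.051² ≈ 369.24 → 370.
At ±3.6%: n = 1.960² × 0.2500 / 0.036² ≈ 741.05 → 742.
Additional respondents: 742 − 370 = 372.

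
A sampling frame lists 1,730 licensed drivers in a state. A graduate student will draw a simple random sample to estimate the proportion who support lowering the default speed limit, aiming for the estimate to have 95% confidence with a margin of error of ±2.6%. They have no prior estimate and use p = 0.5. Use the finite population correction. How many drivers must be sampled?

781

For 95% confidence, z = 1.960.
Unadjusted: n₀ = 1.960² × 0.50 × 0.50 / 0.026² ≈ 1420.71, so n₀ = 1421.
Finite population correction with N = 1,730: n = n₀ / (1 + (n₀−1)/N) = 1421 / (1 + 1420/1730) = 1421 / 1.8208 ≈ 780.42.
Rounding up, n = 781.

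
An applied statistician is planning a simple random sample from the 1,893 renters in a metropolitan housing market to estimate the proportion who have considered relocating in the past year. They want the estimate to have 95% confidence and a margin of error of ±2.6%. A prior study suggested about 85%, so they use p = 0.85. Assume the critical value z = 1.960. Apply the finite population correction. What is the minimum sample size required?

Unadjusted: n₀ = 1.960² × 0.85 × 0.15 / 0.026² ≈ 724.56, so n₀ = 725.
Finite population correction with N = 1,893: n = n₀ / (1 + (n₀−1)/N) = 725 / (1 + 724/1893) = 725 / 1.3825 ≈ 524.43.
Rounding up, n = 525.

525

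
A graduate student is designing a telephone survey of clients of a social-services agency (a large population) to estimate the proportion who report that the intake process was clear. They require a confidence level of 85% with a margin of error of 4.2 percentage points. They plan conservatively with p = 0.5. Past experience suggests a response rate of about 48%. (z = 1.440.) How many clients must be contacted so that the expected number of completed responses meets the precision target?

Completed interviews needed: n₀ = 1.440² × 0.2500 / 0.042² ≈ 293.88 → 294.
At a 48% response rate, contacts needed = 294 / 0.48 ≈ 612.50 → 613.

613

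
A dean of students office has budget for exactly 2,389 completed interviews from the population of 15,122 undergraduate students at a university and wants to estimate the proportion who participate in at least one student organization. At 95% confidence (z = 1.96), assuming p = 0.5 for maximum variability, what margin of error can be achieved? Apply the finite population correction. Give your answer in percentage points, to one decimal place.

1.8

Finite-population factor: (N−n)/(N−1) = (15122−2389)/(15122−1) = 0.8421.
SE(p̂) = √[p(1−p)/n · (N−n)/(N−1)] = √[0.2500/2389 × 0.8421] = 0.00939.
E = z × SE = 1.96 × 0.00939 = 0.01840 ≈ 1.8 percentage points.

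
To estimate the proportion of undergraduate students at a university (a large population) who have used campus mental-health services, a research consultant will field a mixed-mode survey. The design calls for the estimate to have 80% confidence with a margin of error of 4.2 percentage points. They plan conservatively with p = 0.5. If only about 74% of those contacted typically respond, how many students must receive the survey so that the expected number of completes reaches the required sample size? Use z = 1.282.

Completed interviews needed: n₀ = 1.282² × 0.2500 / 0.042² ≈ 232.93 → 233.
At a 74% response rate, contacts needed = 233 / 0.74 ≈ 314.86 → 315.

315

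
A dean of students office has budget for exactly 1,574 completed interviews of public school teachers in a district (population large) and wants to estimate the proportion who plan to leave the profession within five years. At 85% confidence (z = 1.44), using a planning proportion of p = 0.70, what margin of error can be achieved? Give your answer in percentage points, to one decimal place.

1.7

SE(p̂) = √[p(1−p)/n] = √[0.2100/1574] = 0.01155.
E = z × SE = 1.44 × 0.01155 = 0.01663, or 1.7 percentage points.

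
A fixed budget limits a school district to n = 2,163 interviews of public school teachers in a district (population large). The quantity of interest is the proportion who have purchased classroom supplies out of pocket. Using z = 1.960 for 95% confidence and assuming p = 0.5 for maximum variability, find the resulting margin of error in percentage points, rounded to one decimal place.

2.1

SE(p̂) = √[p(1−p)/n] = √[0.2500/2163] = 0.01075.
E = z × SE = 1.960 × 0.01075 = 0.02107, or 2.1 percentage points.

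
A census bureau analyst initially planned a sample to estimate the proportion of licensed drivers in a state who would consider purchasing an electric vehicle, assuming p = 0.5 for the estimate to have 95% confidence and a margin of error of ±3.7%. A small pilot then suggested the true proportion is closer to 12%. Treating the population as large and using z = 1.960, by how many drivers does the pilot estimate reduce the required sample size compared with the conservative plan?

Conservative (p = 0.5): n = 1.960² × 0.25 / 0.037² ≈ 701.53 → 702.
Using p = 0.12: p(1−p) = 0.1056, so n = 1.960² × 0.1056 / 0.037² ≈ 296.33 → 297.
Reduction: 702 − 297 = 405.

405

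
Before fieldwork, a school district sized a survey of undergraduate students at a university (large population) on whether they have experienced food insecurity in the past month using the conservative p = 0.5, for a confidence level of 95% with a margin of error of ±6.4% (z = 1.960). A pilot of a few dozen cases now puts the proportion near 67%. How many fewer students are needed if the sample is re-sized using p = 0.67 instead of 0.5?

Conservative (p = 0.5): n = 1.960² × 0.25 / 0.064² ≈ 234.47 → 235.
Using p = 0.67: p(1−p) = 0.2211, so n = 1.960² × 0.2211 / 0.064² ≈ 207.37 → 208.
Reduction: 235 − 208 = 27.

27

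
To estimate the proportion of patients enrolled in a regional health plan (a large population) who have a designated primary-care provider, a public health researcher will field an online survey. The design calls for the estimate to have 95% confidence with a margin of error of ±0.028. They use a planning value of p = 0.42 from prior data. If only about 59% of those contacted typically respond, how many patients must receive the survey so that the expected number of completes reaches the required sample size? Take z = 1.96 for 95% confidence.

Completed interviews needed: n₀ = 1.96² × 0.2436 / 0.028² ≈ 1193.64 → 1194.
At a 59% response rate, contacts needed = 1194 / 0.59 ≈ 2023.73 → 2024.

2024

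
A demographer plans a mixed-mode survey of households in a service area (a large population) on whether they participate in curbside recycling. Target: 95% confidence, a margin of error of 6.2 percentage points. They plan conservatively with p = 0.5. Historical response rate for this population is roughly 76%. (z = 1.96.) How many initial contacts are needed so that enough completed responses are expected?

329

Completed interviews needed: n₀ = 1.96² × 0.2500 / 0.062² ≈ 249.84 → 250.
At a 76% response rate, contacts needed = 250 / 0.76 ≈ 328.95 → 329.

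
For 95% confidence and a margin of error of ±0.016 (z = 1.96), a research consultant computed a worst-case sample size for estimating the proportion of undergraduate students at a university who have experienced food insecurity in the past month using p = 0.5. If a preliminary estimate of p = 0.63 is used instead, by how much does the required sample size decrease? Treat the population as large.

Conservative (p = 0.5): n = 1.96² × 0.25 / 0.016² ≈ 3751.56 → 3752.
Using p = 0.63: p(1−p) = 0.2331, so n = 1.96² × 0.2331 / 0.016² ≈ 3497.96 → 3498.
Reduction: 3752 − 3498 = 254.

254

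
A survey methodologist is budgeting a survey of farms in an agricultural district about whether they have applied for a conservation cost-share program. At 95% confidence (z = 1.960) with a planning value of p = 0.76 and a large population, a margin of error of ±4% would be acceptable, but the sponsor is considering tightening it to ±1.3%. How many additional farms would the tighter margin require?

3709

At ±4%: n = 1.960² × 0.1824 / 0.040² ≈ 437.94 → 438.
At ±1.3%: n = 1.960² × 0.1824 / 0.013² ≈ 4146.20 → 4147.
Additional respondents: 4147 − 438 = 3709.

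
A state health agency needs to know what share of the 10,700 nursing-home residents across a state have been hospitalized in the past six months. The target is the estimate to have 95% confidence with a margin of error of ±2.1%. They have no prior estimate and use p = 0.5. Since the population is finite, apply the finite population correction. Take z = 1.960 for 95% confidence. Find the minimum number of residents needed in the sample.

Unadjusted: n₀ = 1.960² × 0.50 × 0.50 / 0.021² ≈ 2177.78, so n₀ = 2178.
Finite population correction with N = 10,700: n = n₀ / (1 + (n₀−1)/N) = 2178 / (1 + 2177/10700) = 2178 / 1.2035 ≈ 1809.78.
Rounding up, n = 1810.

1810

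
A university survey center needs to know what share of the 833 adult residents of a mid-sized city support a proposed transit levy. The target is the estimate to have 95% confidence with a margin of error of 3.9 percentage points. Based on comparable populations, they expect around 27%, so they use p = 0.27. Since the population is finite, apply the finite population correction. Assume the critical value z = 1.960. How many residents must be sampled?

Unadjusted: n₀ = 1.960² × 0.27 × 0.73 / 0.039² ≈ 497.82, so n₀ = 498.
Finite population correction with N = 833: n = n₀ / (1 + (n₀−1)/N) = 498 / (1 + 497/833) = 498 / 1.5966 ≈ 311.91.
Rounding up, n = 312.

312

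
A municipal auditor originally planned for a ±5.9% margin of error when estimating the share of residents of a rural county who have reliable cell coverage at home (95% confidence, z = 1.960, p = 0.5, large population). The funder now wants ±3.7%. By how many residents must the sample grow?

At ±5.9%: n = 1.960² × 0.2500 / 0.059² ≈ 275.90 → 276.
At ±3.7%: n = 1.960² × 0.2500 / 0.037² ≈ 701.53 → 702.
Additional respondents: 702 − 276 = 426.

426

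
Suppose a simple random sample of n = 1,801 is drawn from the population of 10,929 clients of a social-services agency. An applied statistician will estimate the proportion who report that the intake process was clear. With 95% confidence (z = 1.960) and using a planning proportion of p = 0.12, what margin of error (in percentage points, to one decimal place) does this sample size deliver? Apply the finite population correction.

Finite-population factor: (N−n)/(N−1) = (10929−1801)/(10929−1) = 0.8353.
SE(p̂) = √[p(1−p)/n · (N−n)/(N−1)] = √[0.1056/1801 × 0.8353] = 0.00700.
E = z × SE = 1.960 × 0.00700 = 0.01372 ≈ 1.4 percentage points.

1.4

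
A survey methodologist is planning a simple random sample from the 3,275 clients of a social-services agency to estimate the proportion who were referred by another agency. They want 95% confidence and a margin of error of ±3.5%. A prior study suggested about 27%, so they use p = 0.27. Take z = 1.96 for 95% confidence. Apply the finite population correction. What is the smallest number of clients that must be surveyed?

521

Unadjusted: n₀ = 1.96² × 0.27 × 0.73 / 0.035² ≈ 618.11, so n₀ = 619.
Finite population correction with N = 3,275: n = n₀ / (1 + (n₀−1)/N) = 619 / (1 + 618/3275) = 619 / 1.1887 ≈ 520.74.
Rounding up, n = 521.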